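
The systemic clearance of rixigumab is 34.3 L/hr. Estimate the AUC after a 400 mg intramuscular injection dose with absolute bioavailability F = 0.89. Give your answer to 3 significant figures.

AUC = 10.4 mg/L·hr

AUC_0→∞ = F × Dose / CL
        = 0.89 × 400 / 34.3 = 10.379 mg/L·hr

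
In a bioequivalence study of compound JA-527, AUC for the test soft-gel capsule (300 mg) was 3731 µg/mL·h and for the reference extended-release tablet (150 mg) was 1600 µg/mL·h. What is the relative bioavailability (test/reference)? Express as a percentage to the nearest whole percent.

F_rel = (AUC_test/D_test) / (AUC_ref/D_ref)
      = (3731/300) / (1600/150)
      = 12.4367 / 10.6667 = 1.1659 = 116.59%

F_rel = 117%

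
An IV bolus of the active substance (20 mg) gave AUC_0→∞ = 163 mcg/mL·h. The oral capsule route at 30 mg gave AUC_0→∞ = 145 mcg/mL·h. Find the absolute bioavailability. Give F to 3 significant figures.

F = (AUC_ev / D_ev) / (AUC_iv / D_iv)
  = (145/30) / (163/20)
  = 4.83333 / 8.15 = 0.5930

F = 0.593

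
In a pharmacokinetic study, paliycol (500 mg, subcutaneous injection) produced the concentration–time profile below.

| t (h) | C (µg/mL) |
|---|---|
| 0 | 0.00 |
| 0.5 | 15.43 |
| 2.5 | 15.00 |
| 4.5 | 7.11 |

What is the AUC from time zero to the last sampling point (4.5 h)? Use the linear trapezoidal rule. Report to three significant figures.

AUC = 56.4 µg/mL·h

Trapezoidal AUC_0→4.5:
  [0→0.5]: (0.00+15.43)/2 × 0.5 = 3.8575
  [0.5→2.5]: (15.43+15.00)/2 × 2 = 30.43
  [2.5→4.5]: (15.00+7.11)/2 × 2 = 22.11
  Sum = 56.3975 µg/mL·h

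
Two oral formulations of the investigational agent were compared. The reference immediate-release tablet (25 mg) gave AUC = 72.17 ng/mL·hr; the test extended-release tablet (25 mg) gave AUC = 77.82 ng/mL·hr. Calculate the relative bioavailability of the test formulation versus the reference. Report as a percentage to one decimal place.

F_rel = (AUC_test/D_test) / (AUC_ref/D_ref)
      = (77.82/25) / (72.17/25)
      = 3.1128 / 2.8868 = 1.0783 = 107.83%

F_rel = 107.8%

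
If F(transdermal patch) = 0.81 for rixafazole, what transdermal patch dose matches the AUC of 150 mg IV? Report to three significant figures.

For equal systemic exposure: F × D_ev = D_iv
D_ev = D_iv / F = 150 / 0.81 = 185.185 mg

D_transdermal = 185 mg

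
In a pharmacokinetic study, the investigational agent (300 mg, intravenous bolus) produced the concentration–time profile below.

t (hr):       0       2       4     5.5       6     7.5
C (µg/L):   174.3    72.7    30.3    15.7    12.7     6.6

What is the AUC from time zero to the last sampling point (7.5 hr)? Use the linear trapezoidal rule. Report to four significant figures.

Trapezoidal AUC_0→7.5:
  [0→2]: (174.3+72.7)/2 × 2 = 247.0
  [2→4]: (72.7+30.3)/2 × 2 = 103.0
  [4→5.5]: (30.3+15.7)/2 × 1.5 = 34.5
  [5.5→6]: (15.7+12.7)/2 × 0.5 = 7.1
  [6→7.5]: (12.7+6.6)/2 × 1.5 = 14.475
  Sum = 406.075 µg/L·hr

AUC = 406.1 µg/L·hr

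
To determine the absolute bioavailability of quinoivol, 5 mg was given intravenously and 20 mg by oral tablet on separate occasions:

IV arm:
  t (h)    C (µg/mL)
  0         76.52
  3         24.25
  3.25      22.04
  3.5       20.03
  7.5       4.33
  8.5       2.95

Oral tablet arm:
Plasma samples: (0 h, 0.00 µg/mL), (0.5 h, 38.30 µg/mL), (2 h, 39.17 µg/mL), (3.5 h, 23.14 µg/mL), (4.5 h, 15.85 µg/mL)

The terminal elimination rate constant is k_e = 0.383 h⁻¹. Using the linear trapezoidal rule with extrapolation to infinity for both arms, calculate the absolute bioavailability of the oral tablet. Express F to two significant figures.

F = 0.20

Trapezoidal AUC_0→8.5 (IV):
  [0→3]: (76.52+24.25)/2 × 3 = 151.155
  [3→3.25]: (24.25+22.04)/2 × 0.25 = 5.78625
  [3.25→3.5]: (22.04+20.03)/2 × 0.25 = 5.25875
  [3.5→7.5]: (20.03+4.33)/2 × 4 = 48.72
  [7.5→8.5]: (4.33+2.95)/2 × 1 = 3.64
  Sum = 214.56 µg/mL·h
IV tail: 2.95/0.383 = 7.702; AUC_iv,0→∞ = 214.56 + 7.702 = 222.262 µg/mL·h
Trapezoidal AUC_0→4.5 (oral tablet):
  [0→0.5]: (0.00+38.30)/2 × 0.5 = 9.575
  [0.5→2]: (38.30+39.17)/2 × 1.5 = 58.1025
  [2→3.5]: (39.17+23.14)/2 × 1.5 = 46.7325
  [3.5→4.5]: (23.14+15.85)/2 × 1 = 19.495
  Sum = 133.905 µg/mL·h
oral tablet tail: 15.85/0.383 = 41.384; AUC_ev,0→∞ = 133.905 + 41.384 = 175.289 µg/mL·h
F = (AUC_ev/D_ev)/(AUC_iv/D_iv) = (175.289/20)/(222.262/5) = 8.76445/44.4524 = 0.1972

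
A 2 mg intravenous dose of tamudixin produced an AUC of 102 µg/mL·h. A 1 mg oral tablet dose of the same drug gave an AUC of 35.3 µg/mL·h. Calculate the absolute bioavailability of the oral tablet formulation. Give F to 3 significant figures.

F = (AUC_ev / D_ev) / (AUC_iv / D_iv)
  = (35.3/1) / (102/2)
  = 35.3 / 51 = 0.6922

F = 0.692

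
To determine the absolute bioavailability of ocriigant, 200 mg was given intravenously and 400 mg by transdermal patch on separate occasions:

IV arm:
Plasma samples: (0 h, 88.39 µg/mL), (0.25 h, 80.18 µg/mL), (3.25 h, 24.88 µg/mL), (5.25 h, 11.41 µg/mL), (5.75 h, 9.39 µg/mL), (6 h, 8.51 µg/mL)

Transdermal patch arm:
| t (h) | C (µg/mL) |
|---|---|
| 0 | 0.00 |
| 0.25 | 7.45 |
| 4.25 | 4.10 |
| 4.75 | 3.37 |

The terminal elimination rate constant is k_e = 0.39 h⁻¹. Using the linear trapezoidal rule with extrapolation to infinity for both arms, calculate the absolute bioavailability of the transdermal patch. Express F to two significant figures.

F = 0.071

Trapezoidal AUC_0→6 (IV):
  [0→0.25]: (88.39+80.18)/2 × 0.25 = 21.07125
  [0.25→3.25]: (80.18+24.88)/2 × 3 = 157.59
  [3.25→5.25]: (24.88+11.41)/2 × 2 = 36.29
  [5.25→5.75]: (11.41+9.39)/2 × 0.5 = 5.2
  [5.75→6]: (9.39+8.51)/2 × 0.25 = 2.2375
  Sum = 222.38875 µg/mL·h
IV tail: 8.51/0.39 = 21.821; AUC_iv,0→∞ = 222.38875 + 21.821 = 244.20975 µg/mL·h
Trapezoidal AUC_0→4.75 (transdermal patch):
  [0→0.25]: (0.00+7.45)/2 × 0.25 = 0.93125
  [0.25→4.25]: (7.45+4.10)/2 × 4 = 23.1
  [4.25→4.75]: (4.10+3.37)/2 × 0.5 = 1.8675
  Sum = 25.89875 µg/mL·h
transdermal patch tail: 3.37/0.39 = 8.641; AUC_ev,0→∞ = 25.89875 + 8.641 = 34.53975 µg/mL·h
F = (AUC_ev/D_ev)/(AUC_iv/D_iv) = (34.53975/400)/(244.20975/200) = 0.086349375/1.22105 = 0.0707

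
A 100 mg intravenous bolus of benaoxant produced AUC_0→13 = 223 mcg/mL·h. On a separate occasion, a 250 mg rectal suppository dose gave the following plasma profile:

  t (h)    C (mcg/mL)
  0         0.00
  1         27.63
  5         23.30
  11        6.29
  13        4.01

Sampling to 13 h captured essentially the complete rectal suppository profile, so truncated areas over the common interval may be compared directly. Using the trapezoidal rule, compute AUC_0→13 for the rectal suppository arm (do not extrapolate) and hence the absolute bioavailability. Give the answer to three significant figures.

F = 0.385

Trapezoidal AUC_0→13 (rectal suppository):
  [0→1]: (0.00+27.63)/2 × 1 = 13.815
  [1→5]: (27.63+23.30)/2 × 4 = 101.86
  [5→11]: (23.30+6.29)/2 × 6 = 88.77
  [11→13]: (6.29+4.01)/2 × 2 = 10.3
  Sum = 214.745 mcg/mL·h
F = (AUC_ev/D_ev)/(AUC_iv/D_iv) = (214.745/250)/(223/100) = 0.85898/2.23 = 0.3852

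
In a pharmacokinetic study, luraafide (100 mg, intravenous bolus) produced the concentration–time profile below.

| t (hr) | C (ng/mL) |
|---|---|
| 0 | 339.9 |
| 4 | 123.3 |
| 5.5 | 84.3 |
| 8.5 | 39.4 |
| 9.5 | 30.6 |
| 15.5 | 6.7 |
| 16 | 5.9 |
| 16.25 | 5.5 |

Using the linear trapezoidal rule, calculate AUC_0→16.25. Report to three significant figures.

Trapezoidal AUC_0→16.25:
  [0→4]: (339.9+123.3)/2 × 4 = 926.4
  [4→5.5]: (123.3+84.3)/2 × 1.5 = 155.7
  [5.5→8.5]: (84.3+39.4)/2 × 3 = 185.55
  [8.5→9.5]: (39.4+30.6)/2 × 1 = 35.0
  [9.5→15.5]: (30.6+6.7)/2 × 6 = 111.9
  [15.5→16]: (6.7+5.9)/2 × 0.5 = 3.15
  [16→16.25]: (5.9+5.5)/2 × 0.25 = 1.425
  Sum = 1419.125 ng/mL·hr

AUC = 1420 ng/mL·hr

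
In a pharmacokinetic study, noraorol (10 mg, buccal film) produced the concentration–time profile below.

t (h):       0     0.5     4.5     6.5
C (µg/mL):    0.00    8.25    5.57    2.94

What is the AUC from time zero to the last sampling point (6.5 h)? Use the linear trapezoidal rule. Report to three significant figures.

AUC = 38.2 µg/mL·h

Trapezoidal AUC_0→6.5:
  [0→0.5]: (0.00+8.25)/2 × 0.5 = 2.0625
  [0.5→4.5]: (8.25+5.57)/2 × 4 = 27.64
  [4.5→6.5]: (5.57+2.94)/2 × 2 = 8.51
  Sum = 38.2125 µg/mL·h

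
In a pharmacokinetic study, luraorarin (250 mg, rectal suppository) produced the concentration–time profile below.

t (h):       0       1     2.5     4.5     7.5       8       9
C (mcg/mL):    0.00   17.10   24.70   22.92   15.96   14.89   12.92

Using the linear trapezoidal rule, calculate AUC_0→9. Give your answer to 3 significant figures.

Trapezoidal AUC_0→9:
  [0→1]: (0.00+17.10)/2 × 1 = 8.55
  [1→2.5]: (17.10+24.70)/2 × 1.5 = 31.35
  [2.5→4.5]: (24.70+22.92)/2 × 2 = 47.62
  [4.5→7.5]: (22.92+15.96)/2 × 3 = 58.32
  [7.5→8]: (15.96+14.89)/2 × 0.5 = 7.7125
  [8→9]: (14.89+12.92)/2 × 1 = 13.905
  Sum = 167.4575 mcg/mL·h

AUC = 167 mcg/mL·h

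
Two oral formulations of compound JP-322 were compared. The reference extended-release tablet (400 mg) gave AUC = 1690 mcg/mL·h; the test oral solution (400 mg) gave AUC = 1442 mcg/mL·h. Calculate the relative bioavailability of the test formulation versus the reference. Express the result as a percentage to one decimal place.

F_rel = (AUC_test/D_test) / (AUC_ref/D_ref)
      = (1442/400) / (1690/400)
      = 3.605 / 4.225 = 0.8533 = 85.33%

F_rel = 85.3%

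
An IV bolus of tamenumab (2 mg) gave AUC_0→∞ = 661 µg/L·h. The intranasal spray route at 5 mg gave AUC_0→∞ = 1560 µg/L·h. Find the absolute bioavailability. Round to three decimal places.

F = 0.944

F = (AUC_ev / D_ev) / (AUC_iv / D_iv)
  = (1560/5) / (661/2)
  = 312 / 330.5 = 0.9440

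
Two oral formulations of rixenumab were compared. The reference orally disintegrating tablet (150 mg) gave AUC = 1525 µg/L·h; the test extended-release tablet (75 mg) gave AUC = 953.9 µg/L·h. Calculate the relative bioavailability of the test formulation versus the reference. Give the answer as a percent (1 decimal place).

F_rel = (AUC_test/D_test) / (AUC_ref/D_ref)
      = (953.9/75) / (1525/150)
      = 12.7187 / 10.1667 = 1.2510 = 125.10%

F_rel = 125.1%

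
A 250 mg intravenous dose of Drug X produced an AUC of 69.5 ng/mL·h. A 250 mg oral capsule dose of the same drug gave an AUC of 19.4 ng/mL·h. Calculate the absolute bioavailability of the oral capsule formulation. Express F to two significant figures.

F = 0.28

F = (AUC_ev / D_ev) / (AUC_iv / D_iv)
  = (19.4/250) / (69.5/250)
  = 0.0776 / 0.278 = 0.2791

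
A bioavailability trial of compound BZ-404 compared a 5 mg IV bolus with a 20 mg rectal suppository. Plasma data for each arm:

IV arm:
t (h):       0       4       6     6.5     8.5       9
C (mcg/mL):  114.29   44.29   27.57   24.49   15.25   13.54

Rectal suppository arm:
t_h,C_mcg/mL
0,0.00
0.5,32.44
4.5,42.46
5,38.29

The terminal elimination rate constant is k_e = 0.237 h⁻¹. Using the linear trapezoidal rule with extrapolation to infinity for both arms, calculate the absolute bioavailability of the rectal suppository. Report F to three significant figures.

Trapezoidal AUC_0→9 (IV):
  [0→4]: (114.29+44.29)/2 × 4 = 317.16
  [4→6]: (44.29+27.57)/2 × 2 = 71.86
  [6→6.5]: (27.57+24.49)/2 × 0.5 = 13.015
  [6.5→8.5]: (24.49+15.25)/2 × 2 = 39.74
  [8.5→9]: (15.25+13.54)/2 × 0.5 = 7.1975
  Sum = 448.9725 mcg/mL·h
IV tail: 13.54/0.237 = 57.131; AUC_iv,0→∞ = 448.9725 + 57.131 = 506.1035 mcg/mL·h
Trapezoidal AUC_0→5 (rectal suppository):
  [0→0.5]: (0.00+32.44)/2 × 0.5 = 8.11
  [0.5→4.5]: (32.44+42.46)/2 × 4 = 149.8
  [4.5→5]: (42.46+38.29)/2 × 0.5 = 20.1875
  Sum = 178.0975 mcg/mL·h
rectal suppository tail: 38.29/0.237 = 161.561; AUC_ev,0→∞ = 178.0975 + 161.561 = 339.6585 mcg/mL·h
F = (AUC_ev/D_ev)/(AUC_iv/D_iv) = (339.6585/20)/(506.1035/5) = 16.982925/101.2207 = 0.1678

F = 0.168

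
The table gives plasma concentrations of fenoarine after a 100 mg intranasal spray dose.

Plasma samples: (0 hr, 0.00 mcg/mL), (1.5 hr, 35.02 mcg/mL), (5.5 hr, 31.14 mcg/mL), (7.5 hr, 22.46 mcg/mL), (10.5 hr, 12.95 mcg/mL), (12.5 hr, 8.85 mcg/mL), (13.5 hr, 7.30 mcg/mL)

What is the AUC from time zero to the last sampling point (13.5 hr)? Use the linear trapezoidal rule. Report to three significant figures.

AUC = 295 mcg/mL·hr

Trapezoidal AUC_0→13.5:
  [0→1.5]: (0.00+35.02)/2 × 1.5 = 26.265
  [1.5→5.5]: (35.02+31.14)/2 × 4 = 132.32
  [5.5→7.5]: (31.14+22.46)/2 × 2 = 53.6
  [7.5→10.5]: (22.46+12.95)/2 × 3 = 53.115
  [10.5→12.5]: (12.95+8.85)/2 × 2 = 21.8
  [12.5→13.5]: (8.85+7.30)/2 × 1 = 8.075
  Sum = 295.175 mcg/mL·hr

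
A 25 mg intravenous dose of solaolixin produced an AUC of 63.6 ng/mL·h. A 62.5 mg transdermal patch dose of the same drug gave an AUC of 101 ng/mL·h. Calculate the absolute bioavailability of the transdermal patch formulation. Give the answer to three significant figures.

F = 0.635

F = (AUC_ev / D_ev) / (AUC_iv / D_iv)
  = (101/62.5) / (63.6/25)
  = 1.616 / 2.544 = 0.6352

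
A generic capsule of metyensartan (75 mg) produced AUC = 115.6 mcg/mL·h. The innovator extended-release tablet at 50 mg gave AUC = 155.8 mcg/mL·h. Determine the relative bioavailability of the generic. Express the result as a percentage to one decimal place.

F_rel = (AUC_test/D_test) / (AUC_ref/D_ref)
      = (115.6/75) / (155.8/50)
      = 1.54133 / 3.116 = 0.4947 = 49.47%

F_rel = 49.5%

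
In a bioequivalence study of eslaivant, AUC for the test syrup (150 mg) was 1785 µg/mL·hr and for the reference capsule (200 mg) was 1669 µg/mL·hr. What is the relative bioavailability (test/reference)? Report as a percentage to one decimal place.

F_rel = 142.6%

F_rel = (AUC_test/D_test) / (AUC_ref/D_ref)
      = (1785/150) / (1669/200)
      = 11.9 / 8.345 = 1.4260 = 142.60%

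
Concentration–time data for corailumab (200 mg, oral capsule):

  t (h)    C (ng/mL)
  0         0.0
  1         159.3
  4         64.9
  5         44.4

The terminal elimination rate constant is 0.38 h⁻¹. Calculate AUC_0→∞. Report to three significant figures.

Trapezoidal AUC_0→5:
  [0→1]: (0.0+159.3)/2 × 1 = 79.65
  [1→4]: (159.3+64.9)/2 × 3 = 336.3
  [4→5]: (64.9+44.4)/2 × 1 = 54.65
  Sum = 470.6 ng/mL·h
Extrapolated tail: C_last / k_e = 44.4 / 0.38 = 116.842
AUC_0→∞ = 470.6 + 116.842 = 587.442 ng/mL·h

AUC = 587 ng/mL·h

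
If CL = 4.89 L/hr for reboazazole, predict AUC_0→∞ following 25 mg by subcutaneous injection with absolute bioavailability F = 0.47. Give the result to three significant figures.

AUC = 2.40 mg/L·hr

AUC_0→∞ = F × Dose / CL
        = 0.47 × 25 / 4.89 = 2.40286 mg/L·hr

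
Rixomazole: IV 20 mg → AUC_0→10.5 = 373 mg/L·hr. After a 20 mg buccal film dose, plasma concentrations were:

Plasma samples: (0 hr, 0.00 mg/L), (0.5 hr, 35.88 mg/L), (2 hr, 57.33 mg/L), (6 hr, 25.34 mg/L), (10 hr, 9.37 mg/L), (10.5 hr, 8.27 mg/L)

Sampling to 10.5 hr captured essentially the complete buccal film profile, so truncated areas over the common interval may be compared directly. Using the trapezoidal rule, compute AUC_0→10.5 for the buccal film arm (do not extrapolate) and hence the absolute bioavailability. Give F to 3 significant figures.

F = 0.853

Trapezoidal AUC_0→10.5 (buccal film):
  [0→0.5]: (0.00+35.88)/2 × 0.5 = 8.97
  [0.5→2]: (35.88+57.33)/2 × 1.5 = 69.9075
  [2→6]: (57.33+25.34)/2 × 4 = 165.34
  [6→10]: (25.34+9.37)/2 × 4 = 69.42
  [10→10.5]: (9.37+8.27)/2 × 0.5 = 4.41
  Sum = 318.0475 mg/L·hr
F = (AUC_ev/D_ev)/(AUC_iv/D_iv) = (318.0475/20)/(373/20) = 15.902375/18.65 = 0.8527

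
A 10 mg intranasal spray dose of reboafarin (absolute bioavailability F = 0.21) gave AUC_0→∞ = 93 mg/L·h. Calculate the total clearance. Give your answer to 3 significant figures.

CL = F × Dose / AUC_0→∞
   = 0.21 × 10 / 93 = 0.0225806 L/h

CL = 0.0226 L/h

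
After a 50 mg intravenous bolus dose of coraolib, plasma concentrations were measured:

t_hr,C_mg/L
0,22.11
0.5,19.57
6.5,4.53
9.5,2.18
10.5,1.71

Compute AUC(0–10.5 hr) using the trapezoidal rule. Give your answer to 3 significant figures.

Trapezoidal AUC_0→10.5:
  [0→0.5]: (22.11+19.57)/2 × 0.5 = 10.42
  [0.5→6.5]: (19.57+4.53)/2 × 6 = 72.3
  [6.5→9.5]: (4.53+2.18)/2 × 3 = 10.065
  [9.5→10.5]: (2.18+1.71)/2 × 1 = 1.945
  Sum = 94.73 mg/L·hr

AUC = 94.7 mg/L·hr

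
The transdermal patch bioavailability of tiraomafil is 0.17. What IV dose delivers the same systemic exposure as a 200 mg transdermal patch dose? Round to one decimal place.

D_iv = 34.0 mg

Systemic exposure from an extravascular dose = F × D_ev, so the equivalent IV dose is F × D_ev.
D_iv = F × D_ev = 0.17 × 200 = 34 mg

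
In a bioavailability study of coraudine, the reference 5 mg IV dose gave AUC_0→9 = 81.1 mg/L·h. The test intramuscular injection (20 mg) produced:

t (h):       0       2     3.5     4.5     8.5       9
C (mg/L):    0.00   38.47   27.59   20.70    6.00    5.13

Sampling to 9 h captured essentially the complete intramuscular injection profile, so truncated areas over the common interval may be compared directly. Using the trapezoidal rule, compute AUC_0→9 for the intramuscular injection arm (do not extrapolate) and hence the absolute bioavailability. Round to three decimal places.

Trapezoidal AUC_0→9 (intramuscular injection):
  [0→2]: (0.00+38.47)/2 × 2 = 38.47
  [2→3.5]: (38.47+27.59)/2 × 1.5 = 49.545
  [3.5→4.5]: (27.59+20.70)/2 × 1 = 24.145
  [4.5→8.5]: (20.70+6.00)/2 × 4 = 53.4
  [8.5→9]: (6.00+5.13)/2 × 0.5 = 2.7825
  Sum = 168.3425 mg/L·h
F = (AUC_ev/D_ev)/(AUC_iv/D_iv) = (168.3425/20)/(81.1/5) = 8.417125/16.22 = 0.5189

F = 0.519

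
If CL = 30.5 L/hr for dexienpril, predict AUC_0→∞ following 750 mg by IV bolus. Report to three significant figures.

AUC_0→∞ = Dose_iv / CL
        = 750 / 30.5 = 24.5902 mg/L·hr

AUC = 24.6 mg/L·hr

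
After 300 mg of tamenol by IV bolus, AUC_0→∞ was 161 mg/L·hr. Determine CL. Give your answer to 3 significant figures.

CL = 1.86 L/hr

CL = Dose_iv / AUC_0→∞
   = 300 / 161 = 1.86335 L/hr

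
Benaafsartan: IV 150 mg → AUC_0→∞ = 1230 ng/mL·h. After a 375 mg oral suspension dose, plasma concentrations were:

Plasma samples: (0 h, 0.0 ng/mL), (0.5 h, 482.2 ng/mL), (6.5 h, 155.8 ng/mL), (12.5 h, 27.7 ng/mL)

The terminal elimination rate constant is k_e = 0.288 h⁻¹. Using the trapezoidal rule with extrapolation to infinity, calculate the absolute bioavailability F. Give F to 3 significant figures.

Trapezoidal AUC_0→12.5 (oral suspension):
  [0→0.5]: (0.0+482.2)/2 × 0.5 = 120.55
  [0.5→6.5]: (482.2+155.8)/2 × 6 = 1914.0
  [6.5→12.5]: (155.8+27.7)/2 × 6 = 550.5
  Sum = 2585.05 ng/mL·h
Tail: C_last/k_e = 27.7/0.288 = 96.181
AUC_0→∞ (oral suspension) = 2585.05 + 96.181 = 2681.231 ng/mL·h
F = (AUC_ev/D_ev)/(AUC_iv/D_iv) = (2681.231/375)/(1230/150) = 7.14995/8.2 = 0.8719

F = 0.872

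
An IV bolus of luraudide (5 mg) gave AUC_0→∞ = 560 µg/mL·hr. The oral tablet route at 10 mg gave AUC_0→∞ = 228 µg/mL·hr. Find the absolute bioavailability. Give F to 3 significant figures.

F = 0.204

F = (AUC_ev / D_ev) / (AUC_iv / D_iv)
  = (228/10) / (560/5)
  = 22.8 / 112 = 0.2036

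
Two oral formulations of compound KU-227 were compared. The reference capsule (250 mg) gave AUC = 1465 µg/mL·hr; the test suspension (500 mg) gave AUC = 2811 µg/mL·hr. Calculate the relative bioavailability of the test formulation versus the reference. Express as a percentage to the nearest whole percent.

F_rel = (AUC_test/D_test) / (AUC_ref/D_ref)
      = (2811/500) / (1465/250)
      = 5.622 / 5.86 = 0.9594 = 95.94%

F_rel = 96%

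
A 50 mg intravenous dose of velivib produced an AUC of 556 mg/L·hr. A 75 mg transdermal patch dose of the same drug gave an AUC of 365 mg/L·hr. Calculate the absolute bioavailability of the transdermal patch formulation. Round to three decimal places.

F = (AUC_ev / D_ev) / (AUC_iv / D_iv)
  = (365/75) / (556/50)
  = 4.86667 / 11.12 = 0.4377

F = 0.438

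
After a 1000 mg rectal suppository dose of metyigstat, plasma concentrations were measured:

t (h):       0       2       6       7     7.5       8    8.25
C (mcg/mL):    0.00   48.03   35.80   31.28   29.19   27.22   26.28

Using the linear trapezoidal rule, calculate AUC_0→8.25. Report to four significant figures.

Trapezoidal AUC_0→8.25:
  [0→2]: (0.00+48.03)/2 × 2 = 48.03
  [2→6]: (48.03+35.80)/2 × 4 = 167.66
  [6→7]: (35.80+31.28)/2 × 1 = 33.54
  [7→7.5]: (31.28+29.19)/2 × 0.5 = 15.1175
  [7.5→8]: (29.19+27.22)/2 × 0.5 = 14.1025
  [8→8.25]: (27.22+26.28)/2 × 0.25 = 6.6875
  Sum = 285.1375 mcg/mL·h

AUC = 285.1 mcg/mL·h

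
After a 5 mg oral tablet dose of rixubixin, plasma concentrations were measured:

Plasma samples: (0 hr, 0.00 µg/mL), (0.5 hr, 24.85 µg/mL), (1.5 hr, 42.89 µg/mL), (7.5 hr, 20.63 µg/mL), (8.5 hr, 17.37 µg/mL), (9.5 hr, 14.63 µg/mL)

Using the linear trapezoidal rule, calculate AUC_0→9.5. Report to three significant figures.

AUC = 266 µg/mL·hr

Trapezoidal AUC_0→9.5:
  [0→0.5]: (0.00+24.85)/2 × 0.5 = 6.2125
  [0.5→1.5]: (24.85+42.89)/2 × 1 = 33.87
  [1.5→7.5]: (42.89+20.63)/2 × 6 = 190.56
  [7.5→8.5]: (20.63+17.37)/2 × 1 = 19.0
  [8.5→9.5]: (17.37+14.63)/2 × 1 = 16.0
  Sum = 265.6425 µg/mL·hr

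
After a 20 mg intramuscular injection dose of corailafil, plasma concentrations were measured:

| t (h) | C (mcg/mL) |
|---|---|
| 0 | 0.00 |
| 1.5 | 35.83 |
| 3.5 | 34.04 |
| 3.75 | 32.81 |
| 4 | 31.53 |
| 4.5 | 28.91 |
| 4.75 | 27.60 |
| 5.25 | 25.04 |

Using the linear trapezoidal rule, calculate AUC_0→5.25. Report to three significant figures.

AUC = 148 mcg/mL·h

Trapezoidal AUC_0→5.25:
  [0→1.5]: (0.00+35.83)/2 × 1.5 = 26.8725
  [1.5→3.5]: (35.83+34.04)/2 × 2 = 69.87
  [3.5→3.75]: (34.04+32.81)/2 × 0.25 = 8.35625
  [3.75→4]: (32.81+31.53)/2 × 0.25 = 8.0425
  [4→4.5]: (31.53+28.91)/2 × 0.5 = 15.11
  [4.5→4.75]: (28.91+27.60)/2 × 0.25 = 7.06375
  [4.75→5.25]: (27.60+25.04)/2 × 0.5 = 13.16
  Sum = 148.475 mcg/mL·h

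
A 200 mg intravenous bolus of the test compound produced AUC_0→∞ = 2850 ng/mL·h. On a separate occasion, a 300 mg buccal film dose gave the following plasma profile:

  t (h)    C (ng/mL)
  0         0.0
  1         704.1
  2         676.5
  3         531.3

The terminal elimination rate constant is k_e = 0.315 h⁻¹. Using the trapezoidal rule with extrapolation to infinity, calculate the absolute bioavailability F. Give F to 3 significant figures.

F = 0.780

Trapezoidal AUC_0→3 (buccal film):
  [0→1]: (0.0+704.1)/2 × 1 = 352.05
  [1→2]: (704.1+676.5)/2 × 1 = 690.3
  [2→3]: (676.5+531.3)/2 × 1 = 603.9
  Sum = 1646.25 ng/mL·h
Tail: C_last/k_e = 531.3/0.315 = 1686.667
AUC_0→∞ (buccal film) = 1646.25 + 1686.667 = 3332.917 ng/mL·h
F = (AUC_ev/D_ev)/(AUC_iv/D_iv) = (3332.917/300)/(2850/200) = 11.1097/14.25 = 0.7796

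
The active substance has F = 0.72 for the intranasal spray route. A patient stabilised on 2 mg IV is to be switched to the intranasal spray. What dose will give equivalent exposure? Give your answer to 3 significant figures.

For equal systemic exposure: F × D_ev = D_iv
D_ev = D_iv / F = 2 / 0.72 = 2.77778 mg

D_intranasal = 2.78 mg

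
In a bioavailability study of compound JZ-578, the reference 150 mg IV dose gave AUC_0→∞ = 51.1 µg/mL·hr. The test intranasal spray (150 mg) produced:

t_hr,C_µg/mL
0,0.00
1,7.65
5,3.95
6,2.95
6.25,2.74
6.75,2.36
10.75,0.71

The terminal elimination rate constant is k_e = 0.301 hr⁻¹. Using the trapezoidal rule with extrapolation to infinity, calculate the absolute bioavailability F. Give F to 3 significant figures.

F = 0.802

Trapezoidal AUC_0→10.75 (intranasal spray):
  [0→1]: (0.00+7.65)/2 × 1 = 3.825
  [1→5]: (7.65+3.95)/2 × 4 = 23.2
  [5→6]: (3.95+2.95)/2 × 1 = 3.45
  [6→6.25]: (2.95+2.74)/2 × 0.25 = 0.71125
  [6.25→6.75]: (2.74+2.36)/2 × 0.5 = 1.275
  [6.75→10.75]: (2.36+0.71)/2 × 4 = 6.14
  Sum = 38.60125 µg/mL·hr
Tail: C_last/k_e = 0.71/0.301 = 2.359
AUC_0→∞ (intranasal spray) = 38.60125 + 2.359 = 40.96025 µg/mL·hr
F = (AUC_ev/D_ev)/(AUC_iv/D_iv) = (40.96025/150)/(51.1/150) = 0.273068/0.340667 = 0.8016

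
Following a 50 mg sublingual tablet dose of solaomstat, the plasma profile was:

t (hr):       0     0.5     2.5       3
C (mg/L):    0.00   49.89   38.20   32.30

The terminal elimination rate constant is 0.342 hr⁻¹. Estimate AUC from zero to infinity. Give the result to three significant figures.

Trapezoidal AUC_0→3:
  [0→0.5]: (0.00+49.89)/2 × 0.5 = 12.4725
  [0.5→2.5]: (49.89+38.20)/2 × 2 = 88.09
  [2.5→3]: (38.20+32.30)/2 × 0.5 = 17.625
  Sum = 118.1875 mg/L·hr
Extrapolated tail: C_last / k_e = 32.30 / 0.342 = 94.444
AUC_0→∞ = 118.1875 + 94.444 = 212.6315 mg/L·hr

AUC = 213 mg/L·hr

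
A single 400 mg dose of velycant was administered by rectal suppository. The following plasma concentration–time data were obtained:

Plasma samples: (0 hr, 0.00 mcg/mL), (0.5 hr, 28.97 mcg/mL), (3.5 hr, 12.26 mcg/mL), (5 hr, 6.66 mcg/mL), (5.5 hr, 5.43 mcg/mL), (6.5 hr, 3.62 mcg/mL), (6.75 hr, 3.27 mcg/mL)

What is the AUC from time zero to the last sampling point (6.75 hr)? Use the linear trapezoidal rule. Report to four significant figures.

Trapezoidal AUC_0→6.75:
  [0→0.5]: (0.00+28.97)/2 × 0.5 = 7.2425
  [0.5→3.5]: (28.97+12.26)/2 × 3 = 61.845
  [3.5→5]: (12.26+6.66)/2 × 1.5 = 14.19
  [5→5.5]: (6.66+5.43)/2 × 0.5 = 3.0225
  [5.5→6.5]: (5.43+3.62)/2 × 1 = 4.525
  [6.5→6.75]: (3.62+3.27)/2 × 0.25 = 0.86125
  Sum = 91.68625 mcg/mL·hr

AUC = 91.69 mcg/mL·hr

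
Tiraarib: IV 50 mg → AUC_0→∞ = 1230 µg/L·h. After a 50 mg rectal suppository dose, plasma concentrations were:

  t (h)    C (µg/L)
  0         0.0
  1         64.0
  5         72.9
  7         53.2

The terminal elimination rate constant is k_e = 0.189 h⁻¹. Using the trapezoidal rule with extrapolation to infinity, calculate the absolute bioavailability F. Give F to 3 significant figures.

F = 0.580

Trapezoidal AUC_0→7 (rectal suppository):
  [0→1]: (0.0+64.0)/2 × 1 = 32.0
  [1→5]: (64.0+72.9)/2 × 4 = 273.8
  [5→7]: (72.9+53.2)/2 × 2 = 126.1
  Sum = 431.9 µg/L·h
Tail: C_last/k_e = 53.2/0.189 = 281.481
AUC_0→∞ (rectal suppository) = 431.9 + 281.481 = 713.381 µg/L·h
F = (AUC_ev/D_ev)/(AUC_iv/D_iv) = (713.381/50)/(1230/50) = 14.26762/24.6 = 0.5800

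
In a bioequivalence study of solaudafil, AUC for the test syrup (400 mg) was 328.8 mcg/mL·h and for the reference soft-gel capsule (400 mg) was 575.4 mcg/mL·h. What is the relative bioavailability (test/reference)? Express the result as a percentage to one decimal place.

F_rel = (AUC_test/D_test) / (AUC_ref/D_ref)
      = (328.8/400) / (575.4/400)
      = 0.822 / 1.4385 = 0.5714 = 57.14%

F_rel = 57.1%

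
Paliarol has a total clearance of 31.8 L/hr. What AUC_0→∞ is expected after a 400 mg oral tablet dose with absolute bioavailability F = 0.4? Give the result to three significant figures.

AUC = 5.03 mg/L·hr

AUC_0→∞ = F × Dose / CL
        = 0.4 × 400 / 31.8 = 5.03145 mg/L·hr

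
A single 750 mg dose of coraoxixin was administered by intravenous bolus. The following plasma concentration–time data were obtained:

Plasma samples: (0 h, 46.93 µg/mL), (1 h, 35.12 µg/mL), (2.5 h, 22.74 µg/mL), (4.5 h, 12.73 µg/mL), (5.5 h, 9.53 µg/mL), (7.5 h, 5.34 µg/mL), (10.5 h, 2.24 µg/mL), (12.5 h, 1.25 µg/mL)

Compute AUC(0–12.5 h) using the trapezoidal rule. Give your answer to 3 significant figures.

Trapezoidal AUC_0→12.5:
  [0→1]: (46.93+35.12)/2 × 1 = 41.025
  [1→2.5]: (35.12+22.74)/2 × 1.5 = 43.395
  [2.5→4.5]: (22.74+12.73)/2 × 2 = 35.47
  [4.5→5.5]: (12.73+9.53)/2 × 1 = 11.13
  [5.5→7.5]: (9.53+5.34)/2 × 2 = 14.87
  [7.5→10.5]: (5.34+2.24)/2 × 3 = 11.37
  [10.5→12.5]: (2.24+1.25)/2 × 2 = 3.49
  Sum = 160.75 µg/mL·h

AUC = 161 µg/mL·h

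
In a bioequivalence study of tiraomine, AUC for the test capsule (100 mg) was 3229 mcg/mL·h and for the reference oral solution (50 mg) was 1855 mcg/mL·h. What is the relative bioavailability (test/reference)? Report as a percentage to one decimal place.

F_rel = 87.0%

F_rel = (AUC_test/D_test) / (AUC_ref/D_ref)
      = (3229/100) / (1855/50)
      = 32.29 / 37.1 = 0.8704 = 87.04%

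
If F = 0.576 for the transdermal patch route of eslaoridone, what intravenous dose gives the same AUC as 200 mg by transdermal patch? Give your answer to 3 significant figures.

D_iv = 115 mg

Systemic exposure from an extravascular dose = F × D_ev, so the equivalent IV dose is F × D_ev.
D_iv = F × D_ev = 0.576 × 200 = 115.2 mg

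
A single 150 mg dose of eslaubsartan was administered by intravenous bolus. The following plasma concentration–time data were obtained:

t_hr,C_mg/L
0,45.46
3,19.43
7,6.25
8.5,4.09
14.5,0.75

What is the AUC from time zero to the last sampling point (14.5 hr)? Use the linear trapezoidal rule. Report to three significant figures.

AUC = 171 mg/L·hr

Trapezoidal AUC_0→14.5:
  [0→3]: (45.46+19.43)/2 × 3 = 97.335
  [3→7]: (19.43+6.25)/2 × 4 = 51.36
  [7→8.5]: (6.25+4.09)/2 × 1.5 = 7.755
  [8.5→14.5]: (4.09+0.75)/2 × 6 = 14.52
  Sum = 170.97 mg/L·hr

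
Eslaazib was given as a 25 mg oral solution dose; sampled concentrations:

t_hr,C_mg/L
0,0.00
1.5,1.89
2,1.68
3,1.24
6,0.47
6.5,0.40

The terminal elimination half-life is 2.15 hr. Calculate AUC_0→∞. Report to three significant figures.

Trapezoidal AUC_0→6.5:
  [0→1.5]: (0.00+1.89)/2 × 1.5 = 1.4175
  [1.5→2]: (1.89+1.68)/2 × 0.5 = 0.8925
  [2→3]: (1.68+1.24)/2 × 1 = 1.46
  [3→6]: (1.24+0.47)/2 × 3 = 2.565
  [6→6.5]: (0.47+0.40)/2 × 0.5 = 0.2175
  Sum = 6.5525 mg/L·hr
k_e = ln2 / t½ = 0.693147 / 2.15 = 0.3224 hr^-1
Extrapolated tail: C_last / k_e = 0.40 / 0.3224 = 1.241
AUC_0→∞ = 6.5525 + 1.241 = 7.7935 mg/L·hr

AUC = 7.79 mg/L·hr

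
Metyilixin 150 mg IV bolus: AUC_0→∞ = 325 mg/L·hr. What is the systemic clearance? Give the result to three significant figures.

CL = 0.462 L/hr

CL = Dose_iv / AUC_0→∞
   = 150 / 325 = 0.461538 L/hr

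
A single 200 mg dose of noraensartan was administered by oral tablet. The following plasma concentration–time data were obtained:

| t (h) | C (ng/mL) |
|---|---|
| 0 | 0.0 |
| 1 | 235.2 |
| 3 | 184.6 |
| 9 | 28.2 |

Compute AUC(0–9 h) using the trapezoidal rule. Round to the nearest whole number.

AUC = 1176 ng/mL·h

Trapezoidal AUC_0→9:
  [0→1]: (0.0+235.2)/2 × 1 = 117.6
  [1→3]: (235.2+184.6)/2 × 2 = 419.8
  [3→9]: (184.6+28.2)/2 × 6 = 638.4
  Sum = 1175.8 ng/mL·h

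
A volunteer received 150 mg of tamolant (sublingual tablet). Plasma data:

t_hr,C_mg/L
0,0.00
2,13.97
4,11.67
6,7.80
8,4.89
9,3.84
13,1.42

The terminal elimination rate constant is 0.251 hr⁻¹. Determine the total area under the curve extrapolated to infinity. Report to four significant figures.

AUC = 92.31 mg/L·hr

Trapezoidal AUC_0→13:
  [0→2]: (0.00+13.97)/2 × 2 = 13.97
  [2→4]: (13.97+11.67)/2 × 2 = 25.64
  [4→6]: (11.67+7.80)/2 × 2 = 19.47
  [6→8]: (7.80+4.89)/2 × 2 = 12.69
  [8→9]: (4.89+3.84)/2 × 1 = 4.365
  [9→13]: (3.84+1.42)/2 × 4 = 10.52
  Sum = 86.655 mg/L·hr
Extrapolated tail: C_last / k_e = 1.42 / 0.251 = 5.657
AUC_0→∞ = 86.655 + 5.657 = 92.312 mg/L·hr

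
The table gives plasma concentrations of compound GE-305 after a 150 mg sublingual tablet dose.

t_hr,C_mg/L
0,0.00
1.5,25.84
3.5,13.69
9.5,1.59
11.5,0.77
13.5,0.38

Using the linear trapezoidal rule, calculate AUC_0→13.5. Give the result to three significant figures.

AUC = 108 mg/L·hr

Trapezoidal AUC_0→13.5:
  [0→1.5]: (0.00+25.84)/2 × 1.5 = 19.38
  [1.5→3.5]: (25.84+13.69)/2 × 2 = 39.53
  [3.5→9.5]: (13.69+1.59)/2 × 6 = 45.84
  [9.5→11.5]: (1.59+0.77)/2 × 2 = 2.36
  [11.5→13.5]: (0.77+0.38)/2 × 2 = 1.15
  Sum = 108.26 mg/L·hr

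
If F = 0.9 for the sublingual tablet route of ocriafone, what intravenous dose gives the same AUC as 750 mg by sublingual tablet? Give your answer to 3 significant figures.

D_iv = 675 mg

Systemic exposure from an extravascular dose = F × D_ev, so the equivalent IV dose is F × D_ev.
D_iv = F × D_ev = 0.9 × 750 = 675 mg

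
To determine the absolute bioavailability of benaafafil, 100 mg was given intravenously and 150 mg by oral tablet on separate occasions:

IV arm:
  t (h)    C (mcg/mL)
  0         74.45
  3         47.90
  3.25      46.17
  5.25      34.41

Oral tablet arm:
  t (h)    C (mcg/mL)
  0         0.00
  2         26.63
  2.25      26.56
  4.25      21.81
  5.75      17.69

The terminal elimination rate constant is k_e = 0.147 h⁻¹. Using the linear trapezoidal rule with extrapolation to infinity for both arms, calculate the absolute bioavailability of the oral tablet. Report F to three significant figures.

Trapezoidal AUC_0→5.25 (IV):
  [0→3]: (74.45+47.90)/2 × 3 = 183.525
  [3→3.25]: (47.90+46.17)/2 × 0.25 = 11.75875
  [3.25→5.25]: (46.17+34.41)/2 × 2 = 80.58
  Sum = 275.86375 mcg/mL·h
IV tail: 34.41/0.147 = 234.082; AUC_iv,0→∞ = 275.86375 + 234.082 = 509.94575 mcg/mL·h
Trapezoidal AUC_0→5.75 (oral tablet):
  [0→2]: (0.00+26.63)/2 × 2 = 26.63
  [2→2.25]: (26.63+26.56)/2 × 0.25 = 6.64875
  [2.25→4.25]: (26.56+21.81)/2 × 2 = 48.37
  [4.25→5.75]: (21.81+17.69)/2 × 1.5 = 29.625
  Sum = 111.27375 mcg/mL·h
oral tablet tail: 17.69/0.147 = 120.340; AUC_ev,0→∞ = 111.27375 + 120.340 = 231.61375 mcg/mL·h
F = (AUC_ev/D_ev)/(AUC_iv/D_iv) = (231.61375/150)/(509.94575/100) = 1.54409/5.0994575 = 0.3028

F = 0.303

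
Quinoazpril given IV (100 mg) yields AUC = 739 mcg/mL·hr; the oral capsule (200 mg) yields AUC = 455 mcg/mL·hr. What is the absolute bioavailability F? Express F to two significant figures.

F = (AUC_ev / D_ev) / (AUC_iv / D_iv)
  = (455/200) / (739/100)
  = 2.275 / 7.39 = 0.3078

F = 0.31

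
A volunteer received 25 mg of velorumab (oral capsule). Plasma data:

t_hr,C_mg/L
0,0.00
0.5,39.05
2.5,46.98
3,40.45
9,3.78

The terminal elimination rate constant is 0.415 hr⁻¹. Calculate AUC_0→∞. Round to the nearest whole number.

AUC = 259 mg/L·hr

Trapezoidal AUC_0→9:
  [0→0.5]: (0.00+39.05)/2 × 0.5 = 9.7625
  [0.5→2.5]: (39.05+46.98)/2 × 2 = 86.03
  [2.5→3]: (46.98+40.45)/2 × 0.5 = 21.8575
  [3→9]: (40.45+3.78)/2 × 6 = 132.69
  Sum = 250.34 mg/L·hr
Extrapolated tail: C_last / k_e = 3.78 / 0.415 = 9.108
AUC_0→∞ = 250.34 + 9.108 = 259.448 mg/L·hr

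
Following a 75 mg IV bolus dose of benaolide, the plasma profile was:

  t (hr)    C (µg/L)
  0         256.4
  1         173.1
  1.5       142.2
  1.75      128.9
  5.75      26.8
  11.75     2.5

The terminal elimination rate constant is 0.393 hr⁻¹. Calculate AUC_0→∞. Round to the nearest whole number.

AUC = 733 µg/L·hr

Trapezoidal AUC_0→11.75:
  [0→1]: (256.4+173.1)/2 × 1 = 214.75
  [1→1.5]: (173.1+142.2)/2 × 0.5 = 78.825
  [1.5→1.75]: (142.2+128.9)/2 × 0.25 = 33.8875
  [1.75→5.75]: (128.9+26.8)/2 × 4 = 311.4
  [5.75→11.75]: (26.8+2.5)/2 × 6 = 87.9
  Sum = 726.7625 µg/L·hr
Extrapolated tail: C_last / k_e = 2.5 / 0.393 = 6.361
AUC_0→∞ = 726.7625 + 6.361 = 733.1235 µg/L·hr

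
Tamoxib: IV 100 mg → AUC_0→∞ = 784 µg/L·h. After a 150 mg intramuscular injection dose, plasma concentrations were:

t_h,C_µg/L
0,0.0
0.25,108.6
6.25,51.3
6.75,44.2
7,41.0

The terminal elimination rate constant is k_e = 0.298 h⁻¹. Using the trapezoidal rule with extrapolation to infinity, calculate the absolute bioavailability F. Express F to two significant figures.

Trapezoidal AUC_0→7 (intramuscular injection):
  [0→0.25]: (0.0+108.6)/2 × 0.25 = 13.575
  [0.25→6.25]: (108.6+51.3)/2 × 6 = 479.7
  [6.25→6.75]: (51.3+44.2)/2 × 0.5 = 23.875
  [6.75→7]: (44.2+41.0)/2 × 0.25 = 10.65
  Sum = 527.8 µg/L·h
Tail: C_last/k_e = 41.0/0.298 = 137.584
AUC_0→∞ (intramuscular injection) = 527.8 + 137.584 = 665.384 µg/L·h
F = (AUC_ev/D_ev)/(AUC_iv/D_iv) = (665.384/150)/(784/100) = 4.43589/7.84 = 0.5658

F = 0.57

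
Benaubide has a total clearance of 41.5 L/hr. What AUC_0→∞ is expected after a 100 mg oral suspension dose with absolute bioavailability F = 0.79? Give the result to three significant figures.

AUC_0→∞ = F × Dose / CL
        = 0.79 × 100 / 41.5 = 1.90361 mg/L·hr

AUC = 1.90 mg/L·hr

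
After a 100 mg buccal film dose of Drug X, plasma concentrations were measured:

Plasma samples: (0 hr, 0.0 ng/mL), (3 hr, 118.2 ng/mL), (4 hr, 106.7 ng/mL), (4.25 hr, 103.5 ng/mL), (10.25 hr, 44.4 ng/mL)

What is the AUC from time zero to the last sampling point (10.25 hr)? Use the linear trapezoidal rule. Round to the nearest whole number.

Trapezoidal AUC_0→10.25:
  [0→3]: (0.0+118.2)/2 × 3 = 177.3
  [3→4]: (118.2+106.7)/2 × 1 = 112.45
  [4→4.25]: (106.7+103.5)/2 × 0.25 = 26.275
  [4.25→10.25]: (103.5+44.4)/2 × 6 = 443.7
  Sum = 759.725 ng/mL·hr

AUC = 760 ng/mL·hr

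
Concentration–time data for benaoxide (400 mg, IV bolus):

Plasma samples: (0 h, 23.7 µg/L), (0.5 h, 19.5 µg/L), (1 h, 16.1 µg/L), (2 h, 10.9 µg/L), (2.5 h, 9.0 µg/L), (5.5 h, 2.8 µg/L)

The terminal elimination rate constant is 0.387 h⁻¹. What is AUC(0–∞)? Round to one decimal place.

AUC = 63.1 µg/L·h

Trapezoidal AUC_0→5.5:
  [0→0.5]: (23.7+19.5)/2 × 0.5 = 10.8
  [0.5→1]: (19.5+16.1)/2 × 0.5 = 8.9
  [1→2]: (16.1+10.9)/2 × 1 = 13.5
  [2→2.5]: (10.9+9.0)/2 × 0.5 = 4.975
  [2.5→5.5]: (9.0+2.8)/2 × 3 = 17.7
  Sum = 55.875 µg/L·h
Extrapolated tail: C_last / k_e = 2.8 / 0.387 = 7.235
AUC_0→∞ = 55.875 + 7.235 = 63.11 µg/L·h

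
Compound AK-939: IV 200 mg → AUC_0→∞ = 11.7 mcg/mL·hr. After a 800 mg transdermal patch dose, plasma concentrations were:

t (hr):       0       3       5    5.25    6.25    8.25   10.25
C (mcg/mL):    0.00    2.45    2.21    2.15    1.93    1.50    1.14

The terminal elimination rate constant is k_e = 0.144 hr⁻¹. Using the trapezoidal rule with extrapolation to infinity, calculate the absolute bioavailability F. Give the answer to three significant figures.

Trapezoidal AUC_0→10.25 (transdermal patch):
  [0→3]: (0.00+2.45)/2 × 3 = 3.675
  [3→5]: (2.45+2.21)/2 × 2 = 4.66
  [5→5.25]: (2.21+2.15)/2 × 0.25 = 0.545
  [5.25→6.25]: (2.15+1.93)/2 × 1 = 2.04
  [6.25→8.25]: (1.93+1.50)/2 × 2 = 3.43
  [8.25→10.25]: (1.50+1.14)/2 × 2 = 2.64
  Sum = 16.99 mcg/mL·hr
Tail: C_last/k_e = 1.14/0.144 = 7.917
AUC_0→∞ (transdermal patch) = 16.99 + 7.917 = 24.907 mcg/mL·hr
F = (AUC_ev/D_ev)/(AUC_iv/D_iv) = (24.907/800)/(11.7/200) = 0.03113375/0.0585 = 0.5322

F = 0.532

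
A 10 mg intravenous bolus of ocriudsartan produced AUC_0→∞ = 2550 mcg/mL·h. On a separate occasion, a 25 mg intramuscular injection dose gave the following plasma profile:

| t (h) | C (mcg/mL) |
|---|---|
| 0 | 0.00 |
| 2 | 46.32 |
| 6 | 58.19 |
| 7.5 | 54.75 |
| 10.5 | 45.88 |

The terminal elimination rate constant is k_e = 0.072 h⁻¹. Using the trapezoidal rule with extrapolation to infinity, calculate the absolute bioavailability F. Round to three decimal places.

F = 0.177

Trapezoidal AUC_0→10.5 (intramuscular injection):
  [0→2]: (0.00+46.32)/2 × 2 = 46.32
  [2→6]: (46.32+58.19)/2 × 4 = 209.02
  [6→7.5]: (58.19+54.75)/2 × 1.5 = 84.705
  [7.5→10.5]: (54.75+45.88)/2 × 3 = 150.945
  Sum = 490.99 mcg/mL·h
Tail: C_last/k_e = 45.88/0.072 = 637.222
AUC_0→∞ (intramuscular injection) = 490.99 + 637.222 = 1128.212 mcg/mL·h
F = (AUC_ev/D_ev)/(AUC_iv/D_iv) = (1128.212/25)/(2550/10) = 45.12848/255 = 0.1770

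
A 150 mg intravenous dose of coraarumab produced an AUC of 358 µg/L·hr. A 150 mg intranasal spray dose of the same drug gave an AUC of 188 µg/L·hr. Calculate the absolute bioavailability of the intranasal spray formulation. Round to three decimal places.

F = (AUC_ev / D_ev) / (AUC_iv / D_iv)
  = (188/150) / (358/150)
  = 1.25333 / 2.38667 = 0.5251

F = 0.525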